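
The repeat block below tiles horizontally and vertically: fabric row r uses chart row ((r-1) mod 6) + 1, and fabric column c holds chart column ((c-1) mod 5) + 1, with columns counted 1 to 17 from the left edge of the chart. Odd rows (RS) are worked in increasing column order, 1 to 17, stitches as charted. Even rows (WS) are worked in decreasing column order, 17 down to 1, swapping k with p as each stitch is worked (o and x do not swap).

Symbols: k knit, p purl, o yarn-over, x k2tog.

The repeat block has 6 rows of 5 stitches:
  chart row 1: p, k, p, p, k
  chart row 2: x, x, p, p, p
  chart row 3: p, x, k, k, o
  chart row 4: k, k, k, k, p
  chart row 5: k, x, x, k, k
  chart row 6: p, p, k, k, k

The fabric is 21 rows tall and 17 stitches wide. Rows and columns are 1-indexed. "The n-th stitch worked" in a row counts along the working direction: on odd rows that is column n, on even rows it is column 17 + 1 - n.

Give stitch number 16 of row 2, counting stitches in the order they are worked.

Row 2: (2-1) mod 6 = 1, so use chart row 2. Even row -> WS.
Chart row 2 tiled across columns 1-17: x x p p p x x p p p x x p p p x x
WS row: flip the tiled sequence (start at column 17) and apply k<->p; o and x stay.
Row 2 as worked: x x k k k x x k k k x x k k k x x
Stitch 16 in working order -> x

Result:
x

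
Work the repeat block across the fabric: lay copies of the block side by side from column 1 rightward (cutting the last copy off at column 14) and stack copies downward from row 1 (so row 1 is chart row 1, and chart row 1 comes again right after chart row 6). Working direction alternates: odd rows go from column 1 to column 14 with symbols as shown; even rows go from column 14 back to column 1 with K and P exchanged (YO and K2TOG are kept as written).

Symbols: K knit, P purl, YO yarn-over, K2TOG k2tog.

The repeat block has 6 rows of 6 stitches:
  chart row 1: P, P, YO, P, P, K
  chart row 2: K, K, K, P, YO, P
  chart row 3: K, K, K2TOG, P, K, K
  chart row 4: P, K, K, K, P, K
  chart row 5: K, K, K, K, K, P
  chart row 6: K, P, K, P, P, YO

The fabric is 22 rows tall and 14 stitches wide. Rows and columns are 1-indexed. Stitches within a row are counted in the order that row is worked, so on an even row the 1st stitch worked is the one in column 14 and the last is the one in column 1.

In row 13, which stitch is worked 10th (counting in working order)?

Row 13 uses chart row ((13-1) mod 6)+1 = 1. Row 13 is odd, so RS.
Chart row 1 tiled across columns 1-14: P P YO P P K P P YO P P K P P
Right side: take the tiled row as-is (worked left to right from column 1).
Stitch 10 in working order -> P

== STITCH ==
P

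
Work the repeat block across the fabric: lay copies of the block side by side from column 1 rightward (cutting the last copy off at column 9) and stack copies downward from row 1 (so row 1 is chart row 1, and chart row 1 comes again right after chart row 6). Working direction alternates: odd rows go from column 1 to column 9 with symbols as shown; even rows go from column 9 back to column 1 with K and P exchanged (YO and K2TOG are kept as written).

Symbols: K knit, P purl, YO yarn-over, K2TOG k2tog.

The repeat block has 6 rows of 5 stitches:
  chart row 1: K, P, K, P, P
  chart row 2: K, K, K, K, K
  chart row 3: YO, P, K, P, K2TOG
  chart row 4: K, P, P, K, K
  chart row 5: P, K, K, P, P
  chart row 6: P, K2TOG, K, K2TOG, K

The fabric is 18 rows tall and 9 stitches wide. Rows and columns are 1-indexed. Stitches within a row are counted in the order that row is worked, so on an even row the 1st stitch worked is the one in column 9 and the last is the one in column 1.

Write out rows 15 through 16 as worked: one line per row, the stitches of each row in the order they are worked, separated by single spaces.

Result:
YO P K P K2TOG YO P K P
P K K P P P K K P

Derivation:
Row 15: chart row 3, RS - tile across columns 1-9 and work as-is.
Row 16: chart row 4, WS - tiled (columns 1-9): K P P K K K P P K; work from column 9 back to 1 with K<->P swapped.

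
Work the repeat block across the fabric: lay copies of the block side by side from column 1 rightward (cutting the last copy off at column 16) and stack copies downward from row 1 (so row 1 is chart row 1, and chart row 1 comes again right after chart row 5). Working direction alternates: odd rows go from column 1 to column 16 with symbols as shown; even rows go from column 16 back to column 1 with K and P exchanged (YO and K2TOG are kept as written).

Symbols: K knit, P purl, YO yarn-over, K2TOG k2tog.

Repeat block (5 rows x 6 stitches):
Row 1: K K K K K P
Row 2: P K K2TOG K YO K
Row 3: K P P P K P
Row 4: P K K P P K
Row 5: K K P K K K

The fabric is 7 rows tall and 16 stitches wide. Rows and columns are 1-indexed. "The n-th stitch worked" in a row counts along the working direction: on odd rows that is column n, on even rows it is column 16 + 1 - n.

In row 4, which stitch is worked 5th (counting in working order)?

Result:
P

Derivation:
Row 4: (4-1) mod 5 = 3, so use chart row 4. Even row -> WS.
Chart row 4 tiled across columns 1-16: P K K P P K P K K P P K P K K P
WS: work from column 16 back to column 1 (reverse the tiled row), swapping K<->P (YO and K2TOG unchanged).
Row 4 as worked: K P P K P K K P P K P K K P P K
Counting 5 along the worked row gives P.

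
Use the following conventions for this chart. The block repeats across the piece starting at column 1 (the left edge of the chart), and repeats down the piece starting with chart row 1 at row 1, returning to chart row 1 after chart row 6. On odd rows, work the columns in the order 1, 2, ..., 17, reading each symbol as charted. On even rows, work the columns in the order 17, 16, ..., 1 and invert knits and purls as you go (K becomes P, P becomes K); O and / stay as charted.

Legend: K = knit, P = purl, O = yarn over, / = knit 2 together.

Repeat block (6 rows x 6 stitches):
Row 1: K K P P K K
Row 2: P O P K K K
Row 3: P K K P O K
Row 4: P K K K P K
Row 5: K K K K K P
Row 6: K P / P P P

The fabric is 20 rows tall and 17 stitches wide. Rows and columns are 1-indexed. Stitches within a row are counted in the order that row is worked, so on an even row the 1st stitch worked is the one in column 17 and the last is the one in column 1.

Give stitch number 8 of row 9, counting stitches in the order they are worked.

For row 9: chart row = ((9-1) mod 6) + 1 = 3; this is a RS (odd) row.
Chart row 3 tiled across columns 1-17: P K K P O K P K K P O K P K K P O
RS: work column 1 to column 17, symbols as charted — the tiled row is the row as worked.
The 8th stitch worked is K.

Stitch:
K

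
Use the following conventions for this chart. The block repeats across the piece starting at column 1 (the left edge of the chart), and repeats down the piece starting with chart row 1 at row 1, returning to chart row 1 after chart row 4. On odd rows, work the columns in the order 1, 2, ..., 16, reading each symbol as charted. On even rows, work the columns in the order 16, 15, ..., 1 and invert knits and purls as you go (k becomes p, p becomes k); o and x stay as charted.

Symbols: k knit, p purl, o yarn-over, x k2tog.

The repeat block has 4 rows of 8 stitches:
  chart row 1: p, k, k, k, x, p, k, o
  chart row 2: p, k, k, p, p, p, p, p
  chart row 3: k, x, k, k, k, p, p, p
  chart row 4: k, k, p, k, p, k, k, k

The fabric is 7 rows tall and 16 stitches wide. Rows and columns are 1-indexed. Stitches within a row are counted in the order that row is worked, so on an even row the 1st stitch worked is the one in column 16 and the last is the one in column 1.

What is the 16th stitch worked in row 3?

For row 3: chart row = ((3-1) mod 4) + 1 = 3; this is a RS (odd) row.
Chart row 3 tiled across columns 1-16: k x k k k p p p k x k k k p p p
Right side: take the tiled row as-is (worked left to right from column 1).
The 16th stitch worked is p.

Stitch:
p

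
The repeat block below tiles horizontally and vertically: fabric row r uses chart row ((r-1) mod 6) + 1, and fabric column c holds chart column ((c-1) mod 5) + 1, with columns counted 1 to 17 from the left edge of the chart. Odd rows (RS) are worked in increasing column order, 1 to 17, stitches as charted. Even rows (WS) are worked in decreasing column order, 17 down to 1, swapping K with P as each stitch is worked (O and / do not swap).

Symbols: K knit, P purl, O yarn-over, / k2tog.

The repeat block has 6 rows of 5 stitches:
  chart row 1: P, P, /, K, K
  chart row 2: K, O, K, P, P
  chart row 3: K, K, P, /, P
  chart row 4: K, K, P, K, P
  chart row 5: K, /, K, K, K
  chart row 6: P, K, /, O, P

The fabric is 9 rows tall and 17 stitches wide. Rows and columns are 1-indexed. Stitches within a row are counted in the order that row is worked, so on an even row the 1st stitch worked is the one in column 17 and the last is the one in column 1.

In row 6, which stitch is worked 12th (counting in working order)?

Result:
K

Derivation:
Row 6 uses chart row ((6-1) mod 6)+1 = 6. Row 6 is even, so WS.
Chart row 6 tiled across columns 1-17: P K / O P P K / O P P K / O P P K
WS row: flip the tiled sequence (start at column 17) and apply K<->P; O and / stay.
Row 6 as worked: P K K O / P K K O / P K K O / P K
The 12th stitch worked is K.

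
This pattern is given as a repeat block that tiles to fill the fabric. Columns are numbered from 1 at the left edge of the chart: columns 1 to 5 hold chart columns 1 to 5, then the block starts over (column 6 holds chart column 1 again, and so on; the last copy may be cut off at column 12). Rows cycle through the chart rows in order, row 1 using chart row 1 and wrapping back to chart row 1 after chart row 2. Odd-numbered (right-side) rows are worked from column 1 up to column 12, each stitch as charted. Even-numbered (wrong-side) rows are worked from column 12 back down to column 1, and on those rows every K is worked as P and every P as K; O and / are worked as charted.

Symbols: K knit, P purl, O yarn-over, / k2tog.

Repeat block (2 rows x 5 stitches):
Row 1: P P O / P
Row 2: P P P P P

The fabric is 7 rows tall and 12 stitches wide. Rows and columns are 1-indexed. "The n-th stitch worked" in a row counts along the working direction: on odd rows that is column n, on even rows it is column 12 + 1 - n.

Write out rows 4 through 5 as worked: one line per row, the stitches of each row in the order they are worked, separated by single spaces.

Row 4: chart row 2, WS - tiled (columns 1-12): P P P P P P P P P P P P; work from column 12 back to 1 with K<->P swapped.
Row 5: chart row 1, RS - tile across columns 1-12 and work as-is.

== ROWS AS WORKED ==
K K K K K K K K K K K K
P P O / P P P O / P P P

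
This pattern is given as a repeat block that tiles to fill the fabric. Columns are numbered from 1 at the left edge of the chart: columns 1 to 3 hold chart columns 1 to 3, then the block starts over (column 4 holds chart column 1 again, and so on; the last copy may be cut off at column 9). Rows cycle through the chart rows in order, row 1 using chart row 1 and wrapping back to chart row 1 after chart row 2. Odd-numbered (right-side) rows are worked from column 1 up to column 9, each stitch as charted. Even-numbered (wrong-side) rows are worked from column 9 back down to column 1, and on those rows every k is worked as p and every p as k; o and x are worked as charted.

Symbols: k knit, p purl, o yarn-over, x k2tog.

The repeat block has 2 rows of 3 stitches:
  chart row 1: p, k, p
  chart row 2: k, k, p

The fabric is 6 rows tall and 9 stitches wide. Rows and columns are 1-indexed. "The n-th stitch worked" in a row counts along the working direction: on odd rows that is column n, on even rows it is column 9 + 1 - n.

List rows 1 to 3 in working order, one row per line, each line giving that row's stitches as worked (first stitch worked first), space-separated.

Row 1: chart row 1, RS - tile across columns 1-9 and work as-is.
Row 2: chart row 2, WS - tiled (columns 1-9): k k p k k p k k p; work from column 9 back to 1 with k<->p swapped.
Row 3: chart row 1, RS - tile across columns 1-9 and work as-is.

Result:
p k p p k p p k p
k p p k p p k p p
p k p p k p p k p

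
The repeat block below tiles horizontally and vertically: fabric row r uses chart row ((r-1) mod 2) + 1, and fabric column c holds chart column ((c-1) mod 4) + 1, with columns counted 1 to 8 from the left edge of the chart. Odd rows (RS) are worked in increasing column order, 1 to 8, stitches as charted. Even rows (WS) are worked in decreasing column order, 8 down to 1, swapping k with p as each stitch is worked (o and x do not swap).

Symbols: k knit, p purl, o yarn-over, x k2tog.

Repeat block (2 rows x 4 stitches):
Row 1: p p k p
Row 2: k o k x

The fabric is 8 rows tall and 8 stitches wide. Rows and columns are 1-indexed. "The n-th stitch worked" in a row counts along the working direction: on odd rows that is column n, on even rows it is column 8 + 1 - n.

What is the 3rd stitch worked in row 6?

Row 6 uses chart row ((6-1) mod 2)+1 = 2. Row 6 is even, so WS.
Chart row 2 tiled across columns 1-8: k o k x k o k x
WS row: flip the tiled sequence (start at column 8) and apply k<->p; o and x stay.
Row 6 as worked: x p o p x p o p
Counting 3 along the worked row gives o.

== STITCH ==
o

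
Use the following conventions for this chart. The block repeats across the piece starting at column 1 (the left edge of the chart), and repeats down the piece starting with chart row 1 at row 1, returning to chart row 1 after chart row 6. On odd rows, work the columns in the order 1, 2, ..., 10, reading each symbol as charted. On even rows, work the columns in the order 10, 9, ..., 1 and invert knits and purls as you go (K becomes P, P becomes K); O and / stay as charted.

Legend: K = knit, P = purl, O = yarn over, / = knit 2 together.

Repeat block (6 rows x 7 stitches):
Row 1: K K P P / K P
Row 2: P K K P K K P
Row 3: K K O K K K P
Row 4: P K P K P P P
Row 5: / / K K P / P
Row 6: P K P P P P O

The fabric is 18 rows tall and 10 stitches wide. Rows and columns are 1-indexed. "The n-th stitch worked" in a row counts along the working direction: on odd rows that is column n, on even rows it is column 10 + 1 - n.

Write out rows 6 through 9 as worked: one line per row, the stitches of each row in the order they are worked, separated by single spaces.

Rows as worked:
K P K O K K K K P K
K K P P / K P K K P
P P K K P P K P P K
K K O K K K P K K O

Derivation:
Row 6: chart row 6, WS - tiled (columns 1-10): P K P P P P O P K P; work from column 10 back to 1 with K<->P swapped.
Row 7: chart row 1, RS - tile across columns 1-10 and work as-is.
Row 8: chart row 2, WS - tiled (columns 1-10): P K K P K K P P K K; work from column 10 back to 1 with K<->P swapped.
Row 9: chart row 3, RS - tile across columns 1-10 and work as-is.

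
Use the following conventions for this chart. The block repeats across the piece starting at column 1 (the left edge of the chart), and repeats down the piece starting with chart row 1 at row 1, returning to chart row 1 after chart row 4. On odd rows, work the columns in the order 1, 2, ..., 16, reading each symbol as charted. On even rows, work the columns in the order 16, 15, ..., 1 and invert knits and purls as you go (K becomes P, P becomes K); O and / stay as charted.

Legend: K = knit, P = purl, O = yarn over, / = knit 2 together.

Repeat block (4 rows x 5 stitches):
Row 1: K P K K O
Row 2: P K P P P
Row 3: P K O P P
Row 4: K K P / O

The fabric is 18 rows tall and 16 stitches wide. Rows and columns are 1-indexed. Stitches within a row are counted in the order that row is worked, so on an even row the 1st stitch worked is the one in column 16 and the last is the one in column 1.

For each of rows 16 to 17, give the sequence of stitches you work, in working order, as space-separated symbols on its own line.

Row 16: chart row 4, WS - tiled (columns 1-16): K K P / O K K P / O K K P / O K; work from column 16 back to 1 with K<->P swapped.
Row 17: chart row 1, RS - tile across columns 1-16 and work as-is.

Result:
P O / K P P O / K P P O / K P P
K P K K O K P K K O K P K K O K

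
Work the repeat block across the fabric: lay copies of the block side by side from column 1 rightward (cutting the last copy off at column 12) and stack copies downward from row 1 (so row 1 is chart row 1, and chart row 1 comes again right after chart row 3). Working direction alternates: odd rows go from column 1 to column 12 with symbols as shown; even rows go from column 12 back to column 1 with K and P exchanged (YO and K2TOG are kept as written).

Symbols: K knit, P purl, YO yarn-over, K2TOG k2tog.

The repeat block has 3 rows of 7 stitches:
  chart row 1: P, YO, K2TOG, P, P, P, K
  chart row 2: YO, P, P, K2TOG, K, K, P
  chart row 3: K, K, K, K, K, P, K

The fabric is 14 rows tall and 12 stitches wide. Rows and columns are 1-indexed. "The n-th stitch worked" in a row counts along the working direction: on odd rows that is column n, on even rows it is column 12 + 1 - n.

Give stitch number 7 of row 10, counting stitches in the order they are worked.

Row 10: (10-1) mod 3 = 0, so use chart row 1. Even row -> WS.
Chart row 1 tiled across columns 1-12: P YO K2TOG P P P K P YO K2TOG P P
WS: work from column 12 back to column 1 (reverse the tiled row), swapping K<->P (YO and K2TOG unchanged).
Row 10 as worked: K K K2TOG YO K P K K K K2TOG YO K
Counting 7 along the worked row gives K.

Result:
K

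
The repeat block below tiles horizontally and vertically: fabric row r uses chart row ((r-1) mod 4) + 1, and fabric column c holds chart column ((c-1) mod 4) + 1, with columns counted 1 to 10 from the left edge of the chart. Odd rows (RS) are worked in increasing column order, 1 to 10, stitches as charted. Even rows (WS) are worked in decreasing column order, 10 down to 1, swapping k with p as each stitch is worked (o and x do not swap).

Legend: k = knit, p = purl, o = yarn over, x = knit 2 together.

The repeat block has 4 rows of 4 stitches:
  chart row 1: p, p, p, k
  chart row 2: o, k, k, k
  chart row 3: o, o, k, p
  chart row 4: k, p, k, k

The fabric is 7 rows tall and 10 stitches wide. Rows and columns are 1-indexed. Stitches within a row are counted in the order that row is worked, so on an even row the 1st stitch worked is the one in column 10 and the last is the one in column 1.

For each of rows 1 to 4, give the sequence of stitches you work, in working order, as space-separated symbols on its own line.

Row 1: chart row 1, RS - tile across columns 1-10 and work as-is.
Row 2: chart row 2, WS - tiled (columns 1-10): o k k k o k k k o k; work from column 10 back to 1 with k<->p swapped.
Row 3: chart row 3, RS - tile across columns 1-10 and work as-is.
Row 4: chart row 4, WS - tiled (columns 1-10): k p k k k p k k k p; work from column 10 back to 1 with k<->p swapped.

Result:
p p p k p p p k p p
p o p p p o p p p o
o o k p o o k p o o
k p p p k p p p k p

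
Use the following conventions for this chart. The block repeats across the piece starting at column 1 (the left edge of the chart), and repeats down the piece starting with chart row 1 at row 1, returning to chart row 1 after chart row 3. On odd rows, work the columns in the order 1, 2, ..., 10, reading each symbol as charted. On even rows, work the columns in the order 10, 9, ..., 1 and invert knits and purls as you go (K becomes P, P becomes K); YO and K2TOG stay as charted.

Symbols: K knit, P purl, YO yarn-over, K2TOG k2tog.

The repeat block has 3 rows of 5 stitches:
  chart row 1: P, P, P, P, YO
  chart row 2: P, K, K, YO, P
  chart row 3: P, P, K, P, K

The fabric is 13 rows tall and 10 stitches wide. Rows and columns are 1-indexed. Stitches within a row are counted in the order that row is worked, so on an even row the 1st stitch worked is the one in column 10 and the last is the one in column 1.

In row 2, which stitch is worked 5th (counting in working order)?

Row 2 uses chart row ((2-1) mod 3)+1 = 2. Row 2 is even, so WS.
Chart row 2 tiled across columns 1-10: P K K YO P P K K YO P
WS row: flip the tiled sequence (start at column 10) and apply K<->P; YO and K2TOG stay.
Row 2 as worked: K YO P P K K YO P P K
Stitch 5 in working order -> K

== STITCH ==
K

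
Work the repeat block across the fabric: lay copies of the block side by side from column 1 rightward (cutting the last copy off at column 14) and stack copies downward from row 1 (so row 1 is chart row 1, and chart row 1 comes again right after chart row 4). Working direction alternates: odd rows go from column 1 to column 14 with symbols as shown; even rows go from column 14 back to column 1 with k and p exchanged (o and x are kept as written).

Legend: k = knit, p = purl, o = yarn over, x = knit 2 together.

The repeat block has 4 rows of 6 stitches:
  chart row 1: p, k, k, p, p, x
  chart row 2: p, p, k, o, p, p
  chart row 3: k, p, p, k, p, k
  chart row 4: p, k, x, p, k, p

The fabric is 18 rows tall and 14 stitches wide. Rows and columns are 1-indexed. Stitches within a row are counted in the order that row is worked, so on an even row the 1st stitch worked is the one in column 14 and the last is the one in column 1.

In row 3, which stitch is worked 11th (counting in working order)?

Stitch:
p

Derivation:
For row 3: chart row = ((3-1) mod 4) + 1 = 3; this is a RS (odd) row.
Chart row 3 tiled across columns 1-14: k p p k p k k p p k p k k p
RS row: no reversal, no swap; stitch n worked = column n.
Counting 11 along the worked row gives p.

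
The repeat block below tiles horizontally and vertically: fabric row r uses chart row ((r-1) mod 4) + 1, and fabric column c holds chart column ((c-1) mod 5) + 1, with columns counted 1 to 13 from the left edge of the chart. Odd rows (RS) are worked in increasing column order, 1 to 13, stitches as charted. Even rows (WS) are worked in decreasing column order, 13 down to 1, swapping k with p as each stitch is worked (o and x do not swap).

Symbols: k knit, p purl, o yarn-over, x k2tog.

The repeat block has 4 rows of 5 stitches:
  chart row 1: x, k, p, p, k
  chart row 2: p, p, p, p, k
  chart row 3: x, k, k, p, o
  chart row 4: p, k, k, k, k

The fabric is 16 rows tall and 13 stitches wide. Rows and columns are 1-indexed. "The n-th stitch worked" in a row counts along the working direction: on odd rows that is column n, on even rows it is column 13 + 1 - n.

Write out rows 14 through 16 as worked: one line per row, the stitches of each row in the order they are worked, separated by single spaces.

Row 14: chart row 2, WS - tiled (columns 1-13): p p p p k p p p p k p p p; work from column 13 back to 1 with k<->p swapped.
Row 15: chart row 3, RS - tile across columns 1-13 and work as-is.
Row 16: chart row 4, WS - tiled (columns 1-13): p k k k k p k k k k p k k; work from column 13 back to 1 with k<->p swapped.

Result:
k k k p k k k k p k k k k
x k k p o x k k p o x k k
p p k p p p p k p p p p k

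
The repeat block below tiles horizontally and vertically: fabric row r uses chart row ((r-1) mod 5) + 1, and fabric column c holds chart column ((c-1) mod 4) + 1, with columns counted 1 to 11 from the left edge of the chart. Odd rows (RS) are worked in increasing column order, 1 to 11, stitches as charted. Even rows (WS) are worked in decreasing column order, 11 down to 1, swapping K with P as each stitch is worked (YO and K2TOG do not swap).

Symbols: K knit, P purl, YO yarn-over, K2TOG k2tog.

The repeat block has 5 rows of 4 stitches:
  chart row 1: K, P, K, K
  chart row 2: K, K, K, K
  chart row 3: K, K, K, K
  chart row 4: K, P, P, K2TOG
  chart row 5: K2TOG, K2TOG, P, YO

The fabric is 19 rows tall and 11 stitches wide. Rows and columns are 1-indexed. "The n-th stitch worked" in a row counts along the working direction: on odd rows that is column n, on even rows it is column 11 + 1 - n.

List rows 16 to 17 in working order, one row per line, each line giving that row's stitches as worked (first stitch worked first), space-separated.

Row 16: chart row 1, WS - tiled (columns 1-11): K P K K K P K K K P K; work from column 11 back to 1 with K<->P swapped.
Row 17: chart row 2, RS - tile across columns 1-11 and work as-is.

== ROWS AS WORKED ==
P K P P P K P P P K P
K K K K K K K K K K K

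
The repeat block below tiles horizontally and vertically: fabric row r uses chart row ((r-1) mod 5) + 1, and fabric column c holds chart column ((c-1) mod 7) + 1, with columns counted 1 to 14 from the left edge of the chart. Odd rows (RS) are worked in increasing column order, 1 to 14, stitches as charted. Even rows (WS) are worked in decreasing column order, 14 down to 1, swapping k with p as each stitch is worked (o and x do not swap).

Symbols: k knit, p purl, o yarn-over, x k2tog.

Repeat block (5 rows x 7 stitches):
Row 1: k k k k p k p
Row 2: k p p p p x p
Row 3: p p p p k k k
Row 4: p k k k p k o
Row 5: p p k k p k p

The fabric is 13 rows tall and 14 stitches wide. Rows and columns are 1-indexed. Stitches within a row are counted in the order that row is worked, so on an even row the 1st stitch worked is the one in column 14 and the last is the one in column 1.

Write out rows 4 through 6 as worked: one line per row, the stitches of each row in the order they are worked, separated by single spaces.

Row 4: chart row 4, WS - tiled (columns 1-14): p k k k p k o p k k k p k o; work from column 14 back to 1 with k<->p swapped.
Row 5: chart row 5, RS - tile across columns 1-14 and work as-is.
Row 6: chart row 1, WS - tiled (columns 1-14): k k k k p k p k k k k p k p; work from column 14 back to 1 with k<->p swapped.

Rows as worked:
o p k p p p k o p k p p p k
p p k k p k p p p k k p k p
k p k p p p p k p k p p p p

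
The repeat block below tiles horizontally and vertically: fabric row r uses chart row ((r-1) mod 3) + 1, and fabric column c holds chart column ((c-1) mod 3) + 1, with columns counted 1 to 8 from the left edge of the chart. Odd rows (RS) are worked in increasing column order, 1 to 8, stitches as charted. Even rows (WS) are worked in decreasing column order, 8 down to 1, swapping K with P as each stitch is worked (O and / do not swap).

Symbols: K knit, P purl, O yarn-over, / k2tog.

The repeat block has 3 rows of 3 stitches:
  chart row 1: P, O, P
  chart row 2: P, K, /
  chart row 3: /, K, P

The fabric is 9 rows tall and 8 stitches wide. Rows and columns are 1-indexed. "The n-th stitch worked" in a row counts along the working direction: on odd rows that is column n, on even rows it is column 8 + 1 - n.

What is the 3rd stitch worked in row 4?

Row 4 uses chart row ((4-1) mod 3)+1 = 1. Row 4 is even, so WS.
Chart row 1 tiled across columns 1-8: P O P P O P P O
Wrong side: read the tiled row from column 8 down to 1 and exchange K with P (leave O, /).
Row 4 as worked: O K K O K K O K
Stitch 3 in working order -> K

== STITCH ==
K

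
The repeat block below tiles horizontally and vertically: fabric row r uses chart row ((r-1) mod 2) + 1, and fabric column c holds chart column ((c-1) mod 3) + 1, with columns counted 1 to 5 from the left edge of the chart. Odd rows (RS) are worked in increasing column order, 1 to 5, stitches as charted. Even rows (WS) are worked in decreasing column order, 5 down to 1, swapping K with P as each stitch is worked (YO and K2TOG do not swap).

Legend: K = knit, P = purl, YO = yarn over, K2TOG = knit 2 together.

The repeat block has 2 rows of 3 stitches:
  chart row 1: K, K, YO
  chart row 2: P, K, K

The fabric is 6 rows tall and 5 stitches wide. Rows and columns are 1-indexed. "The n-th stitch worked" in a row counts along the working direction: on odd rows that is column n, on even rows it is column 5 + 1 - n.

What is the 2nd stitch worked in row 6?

== STITCH ==
K

Derivation:
For row 6: chart row = ((6-1) mod 2) + 1 = 2; this is a WS (even) row.
Chart row 2 tiled across columns 1-5: P K K P K
WS row: flip the tiled sequence (start at column 5) and apply K<->P; YO and K2TOG stay.
Row 6 as worked: P K P P K
Counting 2 along the worked row gives K.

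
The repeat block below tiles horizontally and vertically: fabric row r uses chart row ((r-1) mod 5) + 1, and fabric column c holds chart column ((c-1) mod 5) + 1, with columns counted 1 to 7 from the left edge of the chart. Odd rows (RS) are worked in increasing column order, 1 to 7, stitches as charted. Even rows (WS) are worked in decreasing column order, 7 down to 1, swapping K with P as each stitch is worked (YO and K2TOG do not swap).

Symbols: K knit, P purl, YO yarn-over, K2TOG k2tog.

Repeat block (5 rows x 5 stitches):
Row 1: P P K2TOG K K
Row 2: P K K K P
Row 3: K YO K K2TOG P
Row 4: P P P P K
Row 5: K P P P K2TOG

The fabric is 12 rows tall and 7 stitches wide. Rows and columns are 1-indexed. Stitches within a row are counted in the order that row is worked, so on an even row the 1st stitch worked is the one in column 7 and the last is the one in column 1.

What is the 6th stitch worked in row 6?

Row 6 uses chart row ((6-1) mod 5)+1 = 1. Row 6 is even, so WS.
Chart row 1 tiled across columns 1-7: P P K2TOG K K P P
WS row: flip the tiled sequence (start at column 7) and apply K<->P; YO and K2TOG stay.
Row 6 as worked: K K P P K2TOG K K
The 6th stitch worked is K.

Result:
K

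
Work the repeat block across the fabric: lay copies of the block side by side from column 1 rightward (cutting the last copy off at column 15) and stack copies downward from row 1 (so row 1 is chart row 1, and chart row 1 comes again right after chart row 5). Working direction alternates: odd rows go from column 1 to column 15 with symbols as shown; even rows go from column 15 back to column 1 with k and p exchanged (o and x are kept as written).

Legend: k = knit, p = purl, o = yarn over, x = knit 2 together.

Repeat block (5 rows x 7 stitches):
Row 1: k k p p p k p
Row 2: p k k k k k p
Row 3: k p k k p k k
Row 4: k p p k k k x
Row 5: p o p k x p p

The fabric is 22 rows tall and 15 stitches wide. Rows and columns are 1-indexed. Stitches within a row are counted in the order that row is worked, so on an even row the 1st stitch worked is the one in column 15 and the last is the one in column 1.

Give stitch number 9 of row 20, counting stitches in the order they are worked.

Stitch:
k

Derivation:
Row 20 uses chart row ((20-1) mod 5)+1 = 5. Row 20 is even, so WS.
Chart row 5 tiled across columns 1-15: p o p k x p p p o p k x p p p
WS row: flip the tiled sequence (start at column 15) and apply k<->p; o and x stay.
Row 20 as worked: k k k x p k o k k k x p k o k
Stitch 9 in working order -> k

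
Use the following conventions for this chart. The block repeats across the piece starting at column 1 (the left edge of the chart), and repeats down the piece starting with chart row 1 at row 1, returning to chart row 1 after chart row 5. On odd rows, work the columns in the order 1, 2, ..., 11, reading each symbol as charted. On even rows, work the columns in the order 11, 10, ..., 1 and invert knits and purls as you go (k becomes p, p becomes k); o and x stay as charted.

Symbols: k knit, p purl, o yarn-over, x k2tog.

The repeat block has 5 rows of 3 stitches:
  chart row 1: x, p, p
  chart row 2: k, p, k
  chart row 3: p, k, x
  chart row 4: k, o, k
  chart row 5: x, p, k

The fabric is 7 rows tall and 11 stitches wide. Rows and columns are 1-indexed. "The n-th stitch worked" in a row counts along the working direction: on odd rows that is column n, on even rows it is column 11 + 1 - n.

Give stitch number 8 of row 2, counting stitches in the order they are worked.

Stitch:
p

Derivation:
Row 2 uses chart row ((2-1) mod 5)+1 = 2. Row 2 is even, so WS.
Chart row 2 tiled across columns 1-11: k p k k p k k p k k p
WS: work from column 11 back to column 1 (reverse the tiled row), swapping k<->p (o and x unchanged).
Row 2 as worked: k p p k p p k p p k p
The 8th stitch worked is p.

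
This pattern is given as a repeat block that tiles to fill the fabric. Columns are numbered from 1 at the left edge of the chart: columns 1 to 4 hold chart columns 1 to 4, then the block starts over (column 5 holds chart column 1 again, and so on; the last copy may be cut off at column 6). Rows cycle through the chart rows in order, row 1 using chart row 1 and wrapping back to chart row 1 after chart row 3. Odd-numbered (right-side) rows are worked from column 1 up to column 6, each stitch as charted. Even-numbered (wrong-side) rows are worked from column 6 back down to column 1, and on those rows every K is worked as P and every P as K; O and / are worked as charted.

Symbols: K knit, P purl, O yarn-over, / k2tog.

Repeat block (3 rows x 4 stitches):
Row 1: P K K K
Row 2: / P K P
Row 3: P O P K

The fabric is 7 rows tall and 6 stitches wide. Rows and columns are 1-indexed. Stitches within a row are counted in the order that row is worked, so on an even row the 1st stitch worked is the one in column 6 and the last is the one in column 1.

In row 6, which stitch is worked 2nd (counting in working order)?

== STITCH ==
K

Derivation:
For row 6: chart row = ((6-1) mod 3) + 1 = 3; this is a WS (even) row.
Chart row 3 tiled across columns 1-6: P O P K P O
WS row: flip the tiled sequence (start at column 6) and apply K<->P; O and / stay.
Row 6 as worked: O K P K O K
Stitch 2 in working order -> K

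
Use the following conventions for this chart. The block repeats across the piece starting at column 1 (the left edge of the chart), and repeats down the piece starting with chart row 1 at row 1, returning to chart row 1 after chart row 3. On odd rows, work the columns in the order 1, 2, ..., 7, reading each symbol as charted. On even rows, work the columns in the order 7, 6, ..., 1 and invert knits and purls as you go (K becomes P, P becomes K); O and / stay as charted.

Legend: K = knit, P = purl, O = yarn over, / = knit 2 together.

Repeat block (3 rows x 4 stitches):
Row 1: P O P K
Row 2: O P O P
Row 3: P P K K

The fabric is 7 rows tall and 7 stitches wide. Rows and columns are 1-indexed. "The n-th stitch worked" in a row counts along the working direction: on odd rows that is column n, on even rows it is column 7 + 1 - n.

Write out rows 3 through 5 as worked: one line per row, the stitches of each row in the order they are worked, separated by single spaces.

Rows as worked:
P P K K P P K
K O K P K O K
O P O P O P O

Derivation:
Row 3: chart row 3, RS - tile across columns 1-7 and work as-is.
Row 4: chart row 1, WS - tiled (columns 1-7): P O P K P O P; work from column 7 back to 1 with K<->P swapped.
Row 5: chart row 2, RS - tile across columns 1-7 and work as-is.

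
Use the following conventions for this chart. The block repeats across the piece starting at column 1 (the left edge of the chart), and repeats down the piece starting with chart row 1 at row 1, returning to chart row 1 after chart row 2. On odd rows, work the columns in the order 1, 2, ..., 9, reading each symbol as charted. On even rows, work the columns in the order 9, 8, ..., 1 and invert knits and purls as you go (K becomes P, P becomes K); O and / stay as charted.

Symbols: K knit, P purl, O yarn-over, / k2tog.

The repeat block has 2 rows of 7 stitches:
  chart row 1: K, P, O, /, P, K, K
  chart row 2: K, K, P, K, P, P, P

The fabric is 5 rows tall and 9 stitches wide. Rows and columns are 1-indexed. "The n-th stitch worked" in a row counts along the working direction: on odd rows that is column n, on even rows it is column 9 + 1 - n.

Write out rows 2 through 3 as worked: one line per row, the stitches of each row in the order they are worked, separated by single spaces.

Row 2: chart row 2, WS - tiled (columns 1-9): K K P K P P P K K; work from column 9 back to 1 with K<->P swapped.
Row 3: chart row 1, RS - tile across columns 1-9 and work as-is.

Result:
P P K K K P K P P
K P O / P K K K P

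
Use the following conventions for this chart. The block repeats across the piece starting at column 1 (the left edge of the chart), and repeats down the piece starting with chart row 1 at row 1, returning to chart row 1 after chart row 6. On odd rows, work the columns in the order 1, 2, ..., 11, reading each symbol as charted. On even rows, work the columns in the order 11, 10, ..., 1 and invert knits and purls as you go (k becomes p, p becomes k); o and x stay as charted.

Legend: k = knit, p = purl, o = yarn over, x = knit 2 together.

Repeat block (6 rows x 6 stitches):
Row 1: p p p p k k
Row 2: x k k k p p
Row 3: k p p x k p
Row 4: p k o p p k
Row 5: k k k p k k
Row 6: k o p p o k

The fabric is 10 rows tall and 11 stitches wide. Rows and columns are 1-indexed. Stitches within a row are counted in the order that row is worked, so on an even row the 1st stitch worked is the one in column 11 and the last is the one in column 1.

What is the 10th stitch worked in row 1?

Row 1 uses chart row ((1-1) mod 6)+1 = 1. Row 1 is odd, so RS.
Chart row 1 tiled across columns 1-11: p p p p k k p p p p k
RS: work column 1 to column 11, symbols as charted — the tiled row is the row as worked.
The 10th stitch worked is p.

== STITCH ==
p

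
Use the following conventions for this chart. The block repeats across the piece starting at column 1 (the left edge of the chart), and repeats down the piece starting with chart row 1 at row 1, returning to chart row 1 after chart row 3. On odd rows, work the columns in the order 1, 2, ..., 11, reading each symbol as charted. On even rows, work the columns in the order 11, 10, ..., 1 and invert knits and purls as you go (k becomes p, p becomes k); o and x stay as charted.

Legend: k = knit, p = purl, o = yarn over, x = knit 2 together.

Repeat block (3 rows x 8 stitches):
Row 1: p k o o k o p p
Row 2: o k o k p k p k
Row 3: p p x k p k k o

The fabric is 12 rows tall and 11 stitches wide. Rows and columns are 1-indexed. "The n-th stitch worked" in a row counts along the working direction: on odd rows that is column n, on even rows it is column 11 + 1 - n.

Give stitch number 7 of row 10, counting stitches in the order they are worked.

Row 10: (10-1) mod 3 = 0, so use chart row 1. Even row -> WS.
Chart row 1 tiled across columns 1-11: p k o o k o p p p k o
Wrong side: read the tiled row from column 11 down to 1 and exchange k with p (leave o, x).
Row 10 as worked: o p k k k o p o o p k
The 7th stitch worked is p.

== STITCH ==
p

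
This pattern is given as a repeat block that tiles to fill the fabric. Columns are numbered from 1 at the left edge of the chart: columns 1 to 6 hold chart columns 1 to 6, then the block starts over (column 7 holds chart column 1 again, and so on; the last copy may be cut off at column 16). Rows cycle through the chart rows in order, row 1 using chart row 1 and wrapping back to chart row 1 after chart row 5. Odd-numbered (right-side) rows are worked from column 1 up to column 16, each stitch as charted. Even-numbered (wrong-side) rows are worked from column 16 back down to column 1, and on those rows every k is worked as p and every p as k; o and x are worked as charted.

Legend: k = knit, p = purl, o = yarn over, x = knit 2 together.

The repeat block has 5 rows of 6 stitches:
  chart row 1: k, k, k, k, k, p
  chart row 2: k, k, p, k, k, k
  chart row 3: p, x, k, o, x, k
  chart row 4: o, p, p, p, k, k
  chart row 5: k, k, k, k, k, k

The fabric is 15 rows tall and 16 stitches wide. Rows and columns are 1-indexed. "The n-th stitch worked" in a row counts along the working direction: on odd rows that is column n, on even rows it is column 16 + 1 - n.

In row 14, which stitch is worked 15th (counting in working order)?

Row 14: (14-1) mod 5 = 3, so use chart row 4. Even row -> WS.
Chart row 4 tiled across columns 1-16: o p p p k k o p p p k k o p p p
Wrong side: read the tiled row from column 16 down to 1 and exchange k with p (leave o, x).
Row 14 as worked: k k k o p p k k k o p p k k k o
The 15th stitch worked is k.

Result:
k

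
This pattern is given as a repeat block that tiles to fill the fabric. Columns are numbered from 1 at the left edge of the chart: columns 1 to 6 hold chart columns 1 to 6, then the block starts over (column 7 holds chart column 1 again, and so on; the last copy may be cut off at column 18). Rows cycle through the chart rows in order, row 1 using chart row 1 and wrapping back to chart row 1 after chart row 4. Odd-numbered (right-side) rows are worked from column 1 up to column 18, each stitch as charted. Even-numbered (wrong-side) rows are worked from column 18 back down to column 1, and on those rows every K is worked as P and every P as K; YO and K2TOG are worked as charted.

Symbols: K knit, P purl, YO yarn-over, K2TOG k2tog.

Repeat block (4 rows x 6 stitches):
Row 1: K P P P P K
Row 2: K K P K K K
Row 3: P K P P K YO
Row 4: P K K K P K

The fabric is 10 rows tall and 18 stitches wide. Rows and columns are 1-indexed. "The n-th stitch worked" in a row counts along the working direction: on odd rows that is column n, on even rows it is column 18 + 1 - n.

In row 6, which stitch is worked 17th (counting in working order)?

== STITCH ==
P

Derivation:
Row 6: (6-1) mod 4 = 1, so use chart row 2. Even row -> WS.
Chart row 2 tiled across columns 1-18: K K P K K K K K P K K K K K P K K K
WS row: flip the tiled sequence (start at column 18) and apply K<->P; YO and K2TOG stay.
Row 6 as worked: P P P K P P P P P K P P P P P K P P
Stitch 17 in working order -> P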